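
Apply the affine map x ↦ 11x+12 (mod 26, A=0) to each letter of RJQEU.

R(17): 11·17+12=199≡17 → R
J(9): 11·9+12=111≡7 → H
Q(16): 11·16+12=188≡6 → G
E(4): 11·4+12=56≡4 → E
U(20): 11·20+12=232≡24 → Y

RHGEY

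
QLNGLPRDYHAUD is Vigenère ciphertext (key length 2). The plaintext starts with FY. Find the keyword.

Subtract each crib letter from the matching ciphertext letter (mod 26):
Q(16)−F(5)=11 → L
L(11)−Y(24)=-13≡13 → N

LN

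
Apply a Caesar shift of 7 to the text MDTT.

M(12): 12+7=19 → T
D(3): 3+7=10 → K
T(19): 19+7=26≡0 → A
T(19): 19+7=26≡0 → A

TKAA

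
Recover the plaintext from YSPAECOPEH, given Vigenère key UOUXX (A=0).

EEVDHIAVHK

Repeat the key across the ciphertext: UOUXXUOUXX
Y(24)−U(20): 4 → E
S(18)−O(14): 4 → E
P(15)−U(20): -5≡21 → V
A(0)−X(23): -23≡3 → D
E(4)−X(23): -19≡7 → H
C(2)−U(20): -18≡8 → I
O(14)−O(14): 0 → A
P(15)−U(20): -5≡21 → V
E(4)−X(23): -19≡7 → H
H(7)−X(23): -16≡10 → K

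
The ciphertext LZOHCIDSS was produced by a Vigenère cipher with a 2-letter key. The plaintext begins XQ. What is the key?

Subtract each crib letter from the matching ciphertext letter (mod 26):
L(11)−X(23)=-12≡14 → O
Z(25)−Q(16)=9 → J

OJ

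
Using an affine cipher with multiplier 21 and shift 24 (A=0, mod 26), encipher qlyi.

wvik

q(16): 21·16+24=360≡22 → w
l(11): 21·11+24=255≡21 → v
y(24): 21·24+24=528≡8 → i
i(8): 21·8+24=192≡10 → k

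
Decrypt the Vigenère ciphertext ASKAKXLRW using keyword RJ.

Repeat the key across the ciphertext: RJRJRJRJR
A(0)−R(17): -17≡9 → J
S(18)−J(9): 9 → J
K(10)−R(17): -7≡19 → T
A(0)−J(9): -9≡17 → R
K(10)−R(17): -7≡19 → T
X(23)−J(9): 14 → O
L(11)−R(17): -6≡20 → U
R(17)−J(9): 8 → I
W(22)−R(17): 5 → F

JJTRTOUIF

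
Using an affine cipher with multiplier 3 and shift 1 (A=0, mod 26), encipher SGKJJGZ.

DTFCCTY

S(18): 3·18+1=55≡3 → D
G(6): 3·6+1=19 → T
K(10): 3·10+1=31≡5 → F
J(9): 3·9+1=28≡2 → C
J(9): 3·9+1=28≡2 → C
G(6): 3·6+1=19 → T
Z(25): 3·25+1=76≡24 → Y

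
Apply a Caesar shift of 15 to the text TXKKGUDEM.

T(19): 19+15=34≡8 → I
X(23): 23+15=38≡12 → M
K(10): 10+15=25 → Z
K(10): 10+15=25 → Z
G(6): 6+15=21 → V
U(20): 20+15=35≡9 → J
D(3): 3+15=18 → S
E(4): 4+15=19 → T
M(12): 12+15=27≡1 → B

IMZZVJSTB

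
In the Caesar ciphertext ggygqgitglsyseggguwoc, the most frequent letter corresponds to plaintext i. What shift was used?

24

The most frequent ciphertext letter is g (appears 8 times).
g is position 6; i is position 8.
Shift = -2≡24.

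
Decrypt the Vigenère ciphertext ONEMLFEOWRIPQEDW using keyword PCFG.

Repeat the key across the ciphertext: PCFGPCFGPCFGPCFG
O(14)−P(15): -1≡25 → Z
N(13)−C(2): 11 → L
E(4)−F(5): -1≡25 → Z
M(12)−G(6): 6 → G
L(11)−P(15): -4≡22 → W
F(5)−C(2): 3 → D
E(4)−F(5): -1≡25 → Z
O(14)−G(6): 8 → I
W(22)−P(15): 7 → H
R(17)−C(2): 15 → P
I(8)−F(5): 3 → D
P(15)−G(6): 9 → J
Q(16)−P(15): 1 → B
E(4)−C(2): 2 → C
D(3)−F(5): -2≡24 → Y
W(22)−G(6): 16 → Q

ZLZGWDZIHPDJBCYQ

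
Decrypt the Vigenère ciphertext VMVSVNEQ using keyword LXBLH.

Repeat the key across the ciphertext: LXBLHLXB
V(21)−L(11): 10 → K
M(12)−X(23): -11≡15 → P
V(21)−B(1): 20 → U
S(18)−L(11): 7 → H
V(21)−H(7): 14 → O
N(13)−L(11): 2 → C
E(4)−X(23): -19≡7 → H
Q(16)−B(1): 15 → P

KPUHOCHP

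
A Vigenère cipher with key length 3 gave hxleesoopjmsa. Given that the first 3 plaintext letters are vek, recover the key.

Subtract each crib letter from the matching ciphertext letter (mod 26):
h(7)−v(21)=-14≡12 → m
x(23)−e(4)=19 → t
l(11)−k(10)=1 → b

mtb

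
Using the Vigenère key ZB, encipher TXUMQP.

SYTNPQ

Repeat the key across the message: ZBZBZB
T(19)+Z(25): 44≡18 → S
X(23)+B(1): 24 → Y
U(20)+Z(25): 45≡19 → T
M(12)+B(1): 13 → N
Q(16)+Z(25): 41≡15 → P
P(15)+B(1): 16 → Q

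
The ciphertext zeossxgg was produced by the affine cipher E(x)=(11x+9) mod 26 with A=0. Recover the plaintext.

The inverse of 11 mod 26 is 19, since 11·19=209≡1. Apply D(y)=19·(y−9) mod 26:
z(25): 19·(25−9)=304≡18 → s
e(4): 19·(4−9)=-95≡9 → j
o(14): 19·(14−9)=95≡17 → r
s(18): 19·(18−9)=171≡15 → p
s(18): 19·(18−9)=171≡15 → p
x(23): 19·(23−9)=266≡6 → g
g(6): 19·(6−9)=-57≡21 → v
g(6): 19·(6−9)=-57≡21 → v

sjrppgvv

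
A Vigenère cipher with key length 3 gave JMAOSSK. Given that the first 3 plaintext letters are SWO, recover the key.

Subtract each crib letter from the matching ciphertext letter (mod 26):
J(9)−S(18)=-9≡17 → R
M(12)−W(22)=-10≡16 → Q
A(0)−O(14)=-14≡12 → M

RQM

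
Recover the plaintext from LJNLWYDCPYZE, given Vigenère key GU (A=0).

FPHRQEXIJETK

Repeat the key across the ciphertext: GUGUGUGUGUGU
L(11)−G(6): 5 → F
J(9)−U(20): -11≡15 → P
N(13)−G(6): 7 → H
L(11)−U(20): -9≡17 → R
W(22)−G(6): 16 → Q
Y(24)−U(20): 4 → E
D(3)−G(6): -3≡23 → X
C(2)−U(20): -18≡8 → I
P(15)−G(6): 9 → J
Y(24)−U(20): 4 → E
Z(25)−G(6): 19 → T
E(4)−U(20): -16≡10 → K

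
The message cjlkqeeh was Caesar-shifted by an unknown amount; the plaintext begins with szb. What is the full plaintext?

From the crib: c(2)−s(18)=-16≡10, so the shift is 10.
Subtract 10 from each ciphertext letter:
c(2): 2−10=-8≡18 → s
j(9): 9−10=-1≡25 → z
l(11): 11−10=1 → b
k(10): 10−10=0 → a
q(16): 16−10=6 → g
e(4): 4−10=-6≡20 → u
e(4): 4−10=-6≡20 → u
h(7): 7−10=-3≡23 → x

szbaguux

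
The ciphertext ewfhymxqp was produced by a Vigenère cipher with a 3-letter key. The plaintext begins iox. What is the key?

Subtract each crib letter from the matching ciphertext letter (mod 26):
e(4)−i(8)=-4≡22 → w
w(22)−o(14)=8 → i
f(5)−x(23)=-18≡8 → i

wii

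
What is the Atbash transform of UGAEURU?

FTZVFIF

U(20) → F(5)
G(6) → T(19)
A(0) → Z(25)
E(4) → V(21)
U(20) → F(5)
R(17) → I(8)
U(20) → F(5)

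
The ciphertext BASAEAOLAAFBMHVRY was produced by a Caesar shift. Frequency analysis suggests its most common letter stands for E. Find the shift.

22

The most frequent ciphertext letter is A (appears 5 times).
A is position 0; E is position 4.
Shift = -4≡22.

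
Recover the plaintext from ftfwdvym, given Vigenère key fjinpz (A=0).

akxjowtd

Repeat the key across the ciphertext: fjinpzfj
f(5)−f(5): 0 → a
t(19)−j(9): 10 → k
f(5)−i(8): -3≡23 → x
w(22)−n(13): 9 → j
d(3)−p(15): -12≡14 → o
v(21)−z(25): -4≡22 → w
y(24)−f(5): 19 → t
m(12)−j(9): 3 → d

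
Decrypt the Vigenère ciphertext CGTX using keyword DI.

Repeat the key across the ciphertext: DIDI
C(2)−D(3): -1≡25 → Z
G(6)−I(8): -2≡24 → Y
T(19)−D(3): 16 → Q
X(23)−I(8): 15 → P

ZYQP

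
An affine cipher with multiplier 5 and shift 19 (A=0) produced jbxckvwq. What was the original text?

ymghtqlp

The inverse of 5 mod 26 is 21, since 5·21=105≡1. Apply D(y)=21·(y−19) mod 26:
j(9): 21·(9−19)=-210≡24 → y
b(1): 21·(1−19)=-378≡12 → m
x(23): 21·(23−19)=84≡6 → g
c(2): 21·(2−19)=-357≡7 → h
k(10): 21·(10−19)=-189≡19 → t
v(21): 21·(21−19)=42≡16 → q
w(22): 21·(22−19)=63≡11 → l
q(16): 21·(16−19)=-63≡15 → p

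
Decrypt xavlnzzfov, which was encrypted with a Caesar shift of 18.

fidtvhhnwd

x(23): 23−18=5 → f
a(0): 0−18=-18≡8 → i
v(21): 21−18=3 → d
l(11): 11−18=-7≡19 → t
n(13): 13−18=-5≡21 → v
z(25): 25−18=7 → h
z(25): 25−18=7 → h
f(5): 5−18=-13≡13 → n
o(14): 14−18=-4≡22 → w
v(21): 21−18=3 → d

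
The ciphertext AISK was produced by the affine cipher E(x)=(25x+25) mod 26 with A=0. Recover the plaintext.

ZRHP

The inverse of 25 mod 26 is 25, since 25·25=625≡1. Apply D(y)=25·(y−25) mod 26:
A(0): 25·(0−25)=-625≡25 → Z
I(8): 25·(8−25)=-425≡17 → R
S(18): 25·(18−25)=-175≡7 → H
K(10): 25·(10−25)=-375≡15 → P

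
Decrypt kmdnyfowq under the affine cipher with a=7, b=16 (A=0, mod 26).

osnhqrwma

The inverse of 7 mod 26 is 15, since 7·15=105≡1. Apply D(y)=15·(y−16) mod 26:
k(10): 15·(10−16)=-90≡14 → o
m(12): 15·(12−16)=-60≡18 → s
d(3): 15·(3−16)=-195≡13 → n
n(13): 15·(13−16)=-45≡7 → h
y(24): 15·(24−16)=120≡16 → q
f(5): 15·(5−16)=-165≡17 → r
o(14): 15·(14−16)=-30≡22 → w
w(22): 15·(22−16)=90≡12 → m
q(16): 15·(16−16)=0 → a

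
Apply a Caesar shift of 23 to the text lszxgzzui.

l(11): 11+23=34≡8 → i
s(18): 18+23=41≡15 → p
z(25): 25+23=48≡22 → w
x(23): 23+23=46≡20 → u
g(6): 6+23=29≡3 → d
z(25): 25+23=48≡22 → w
z(25): 25+23=48≡22 → w
u(20): 20+23=43≡17 → r
i(8): 8+23=31≡5 → f

ipwudwwrf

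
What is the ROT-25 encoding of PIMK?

OHLJ

P(15): 15+25=40≡14 → O
I(8): 8+25=33≡7 → H
M(12): 12+25=37≡11 → L
K(10): 10+25=35≡9 → J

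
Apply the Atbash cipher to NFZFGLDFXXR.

N(13) → M(12)
F(5) → U(20)
Z(25) → A(0)
F(5) → U(20)
G(6) → T(19)
L(11) → O(14)
D(3) → W(22)
F(5) → U(20)
X(23) → C(2)
X(23) → C(2)
R(17) → I(8)

MUAUTOWUCCI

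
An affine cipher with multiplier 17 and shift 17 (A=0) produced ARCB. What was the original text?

ZATW

The inverse of 17 mod 26 is 23, since 17·23=391≡1. Apply D(y)=23·(y−17) mod 26:
A(0): 23·(0−17)=-391≡25 → Z
R(17): 23·(17−17)=0 → A
C(2): 23·(2−17)=-345≡19 → T
B(1): 23·(1−17)=-368≡22 → W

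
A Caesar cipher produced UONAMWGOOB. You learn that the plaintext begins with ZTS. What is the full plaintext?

From the crib: U(20)−Z(25)=-5≡21, so the shift is 21.
Subtract 21 from each ciphertext letter:
U(20): 20−21=-1≡25 → Z
O(14): 14−21=-7≡19 → T
N(13): 13−21=-8≡18 → S
A(0): 0−21=-21≡5 → F
M(12): 12−21=-9≡17 → R
W(22): 22−21=1 → B
G(6): 6−21=-15≡11 → L
O(14): 14−21=-7≡19 → T
O(14): 14−21=-7≡19 → T
B(1): 1−21=-20≡6 → G

ZTSFRBLTTG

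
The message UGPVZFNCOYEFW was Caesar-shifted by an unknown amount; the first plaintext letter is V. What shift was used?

From the crib: U(20)−V(21)=-1≡25, so the shift is 25.

25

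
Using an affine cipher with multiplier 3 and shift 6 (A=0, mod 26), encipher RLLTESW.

FNNLSIU

R(17): 3·17+6=57≡5 → F
L(11): 3·11+6=39≡13 → N
L(11): 3·11+6=39≡13 → N
T(19): 3·19+6=63≡11 → L
E(4): 3·4+6=18 → S
S(18): 3·18+6=60≡8 → I
W(22): 3·22+6=72≡20 → U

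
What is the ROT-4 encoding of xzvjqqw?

bdznuua

x(23): 23+4=27≡1 → b
z(25): 25+4=29≡3 → d
v(21): 21+4=25 → z
j(9): 9+4=13 → n
q(16): 16+4=20 → u
q(16): 16+4=20 → u
w(22): 22+4=26≡0 → a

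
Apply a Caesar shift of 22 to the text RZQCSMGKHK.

R(17): 17+22=39≡13 → N
Z(25): 25+22=47≡21 → V
Q(16): 16+22=38≡12 → M
C(2): 2+22=24 → Y
S(18): 18+22=40≡14 → O
M(12): 12+22=34≡8 → I
G(6): 6+22=28≡2 → C
K(10): 10+22=32≡6 → G
H(7): 7+22=29≡3 → D
K(10): 10+22=32≡6 → G

NVMYOICGDG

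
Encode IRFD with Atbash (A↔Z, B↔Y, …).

RIUW

I(8) → R(17)
R(17) → I(8)
F(5) → U(20)
D(3) → W(22)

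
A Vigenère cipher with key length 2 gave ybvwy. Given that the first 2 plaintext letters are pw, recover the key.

jf

Subtract each crib letter from the matching ciphertext letter (mod 26):
y(24)−p(15)=9 → j
b(1)−w(22)=-21≡5 → f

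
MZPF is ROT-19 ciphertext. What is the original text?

M(12): 12−19=-7≡19 → T
Z(25): 25−19=6 → G
P(15): 15−19=-4≡22 → W
F(5): 5−19=-14≡12 → M

TGWM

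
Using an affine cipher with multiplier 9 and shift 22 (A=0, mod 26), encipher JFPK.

J(9): 9·9+22=103≡25 → Z
F(5): 9·5+22=67≡15 → P
P(15): 9·15+22=157≡1 → B
K(10): 9·10+22=112≡8 → I

ZPBI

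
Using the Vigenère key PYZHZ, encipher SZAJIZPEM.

HXZQHONDT

Repeat the key across the message: PYZHZPYZH
S(18)+P(15): 33≡7 → H
Z(25)+Y(24): 49≡23 → X
A(0)+Z(25): 25 → Z
J(9)+H(7): 16 → Q
I(8)+Z(25): 33≡7 → H
Z(25)+P(15): 40≡14 → O
P(15)+Y(24): 39≡13 → N
E(4)+Z(25): 29≡3 → D
M(12)+H(7): 19 → T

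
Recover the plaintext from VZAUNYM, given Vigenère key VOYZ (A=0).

Repeat the key across the ciphertext: VOYZVOY
V(21)−V(21): 0 → A
Z(25)−O(14): 11 → L
A(0)−Y(24): -24≡2 → C
U(20)−Z(25): -5≡21 → V
N(13)−V(21): -8≡18 → S
Y(24)−O(14): 10 → K
M(12)−Y(24): -12≡14 → O

ALCVSKO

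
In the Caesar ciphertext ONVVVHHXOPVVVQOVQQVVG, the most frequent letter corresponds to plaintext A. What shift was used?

21

The most frequent ciphertext letter is V (appears 9 times).
V is position 21; A is position 0.
Shift = 21.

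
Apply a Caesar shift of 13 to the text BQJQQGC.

ODWDDTP

B(1): 1+13=14 → O
Q(16): 16+13=29≡3 → D
J(9): 9+13=22 → W
Q(16): 16+13=29≡3 → D
Q(16): 16+13=29≡3 → D
G(6): 6+13=19 → T
C(2): 2+13=15 → P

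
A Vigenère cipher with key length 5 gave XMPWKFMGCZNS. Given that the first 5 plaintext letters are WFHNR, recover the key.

Subtract each crib letter from the matching ciphertext letter (mod 26):
X(23)−W(22)=1 → B
M(12)−F(5)=7 → H
P(15)−H(7)=8 → I
W(22)−N(13)=9 → J
K(10)−R(17)=-7≡19 → T

BHIJT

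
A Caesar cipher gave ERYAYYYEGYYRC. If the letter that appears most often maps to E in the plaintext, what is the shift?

20

The most frequent ciphertext letter is Y (appears 6 times).
Y is position 24; E is position 4.
Shift = 20.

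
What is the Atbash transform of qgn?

jtm

q(16) → j(9)
g(6) → t(19)
n(13) → m(12)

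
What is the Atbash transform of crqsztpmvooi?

c(2) → x(23)
r(17) → i(8)
q(16) → j(9)
s(18) → h(7)
z(25) → a(0)
t(19) → g(6)
p(15) → k(10)
m(12) → n(13)
v(21) → e(4)
o(14) → l(11)
o(14) → l(11)
i(8) → r(17)

xijhagknellr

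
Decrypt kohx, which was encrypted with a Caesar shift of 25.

lpiy

k(10): 10−25=-15≡11 → l
o(14): 14−25=-11≡15 → p
h(7): 7−25=-18≡8 → i
x(23): 23−25=-2≡24 → y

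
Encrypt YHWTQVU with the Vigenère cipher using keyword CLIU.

ASENSGC

Repeat the key across the message: CLIUCLI
Y(24)+C(2): 26≡0 → A
H(7)+L(11): 18 → S
W(22)+I(8): 30≡4 → E
T(19)+U(20): 39≡13 → N
Q(16)+C(2): 18 → S
V(21)+L(11): 32≡6 → G
U(20)+I(8): 28≡2 → C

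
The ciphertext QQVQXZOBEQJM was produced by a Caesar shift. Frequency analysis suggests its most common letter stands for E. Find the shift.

The most frequent ciphertext letter is Q (appears 4 times).
Q is position 16; E is position 4.
Shift = 12.

12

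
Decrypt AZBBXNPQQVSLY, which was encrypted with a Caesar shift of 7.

TSUUQGIJJOLER

A(0): 0−7=-7≡19 → T
Z(25): 25−7=18 → S
B(1): 1−7=-6≡20 → U
B(1): 1−7=-6≡20 → U
X(23): 23−7=16 → Q
N(13): 13−7=6 → G
P(15): 15−7=8 → I
Q(16): 16−7=9 → J
Q(16): 16−7=9 → J
V(21): 21−7=14 → O
S(18): 18−7=11 → L
L(11): 11−7=4 → E
Y(24): 24−7=17 → R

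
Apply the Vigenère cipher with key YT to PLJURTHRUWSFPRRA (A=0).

NEHNPMFKSPQYNKPT

Repeat the key across the message: YTYTYTYTYTYTYTYT
P(15)+Y(24): 39≡13 → N
L(11)+T(19): 30≡4 → E
J(9)+Y(24): 33≡7 → H
U(20)+T(19): 39≡13 → N
R(17)+Y(24): 41≡15 → P
T(19)+T(19): 38≡12 → M
H(7)+Y(24): 31≡5 → F
R(17)+T(19): 36≡10 → K
U(20)+Y(24): 44≡18 → S
W(22)+T(19): 41≡15 → P
S(18)+Y(24): 42≡16 → Q
F(5)+T(19): 24 → Y
P(15)+Y(24): 39≡13 → N
R(17)+T(19): 36≡10 → K
R(17)+Y(24): 41≡15 → P
A(0)+T(19): 19 → T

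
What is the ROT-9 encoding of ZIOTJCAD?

IRXCSLJM

Z(25): 25+9=34≡8 → I
I(8): 8+9=17 → R
O(14): 14+9=23 → X
T(19): 19+9=28≡2 → C
J(9): 9+9=18 → S
C(2): 2+9=11 → L
A(0): 0+9=9 → J
D(3): 3+9=12 → M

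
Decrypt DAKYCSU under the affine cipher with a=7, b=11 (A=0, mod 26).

KRLNVBF

The inverse of 7 mod 26 is 15, since 7·15=105≡1. Apply D(y)=15·(y−11) mod 26:
D(3): 15·(3−11)=-120≡10 → K
A(0): 15·(0−11)=-165≡17 → R
K(10): 15·(10−11)=-15≡11 → L
Y(24): 15·(24−11)=195≡13 → N
C(2): 15·(2−11)=-135≡21 → V
S(18): 15·(18−11)=105≡1 → B
U(20): 15·(20−11)=135≡5 → F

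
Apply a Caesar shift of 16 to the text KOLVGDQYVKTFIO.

AEBLWTGOLAJVYE

K(10): 10+16=26≡0 → A
O(14): 14+16=30≡4 → E
L(11): 11+16=27≡1 → B
V(21): 21+16=37≡11 → L
G(6): 6+16=22 → W
D(3): 3+16=19 → T
Q(16): 16+16=32≡6 → G
Y(24): 24+16=40≡14 → O
V(21): 21+16=37≡11 → L
K(10): 10+16=26≡0 → A
T(19): 19+16=35≡9 → J
F(5): 5+16=21 → V
I(8): 8+16=24 → Y
O(14): 14+16=30≡4 → E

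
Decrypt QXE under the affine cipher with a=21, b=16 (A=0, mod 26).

The inverse of 21 mod 26 is 5, since 21·5=105≡1. Apply D(y)=5·(y−16) mod 26:
Q(16): 5·(16−16)=0 → A
X(23): 5·(23−16)=35≡9 → J
E(4): 5·(4−16)=-60≡18 → S

AJS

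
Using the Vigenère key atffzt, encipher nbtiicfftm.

nuynhvfyyr

Repeat the key across the message: atffztatff
n(13)+a(0): 13 → n
b(1)+t(19): 20 → u
t(19)+f(5): 24 → y
i(8)+f(5): 13 → n
i(8)+z(25): 33≡7 → h
c(2)+t(19): 21 → v
f(5)+a(0): 5 → f
f(5)+t(19): 24 → y
t(19)+f(5): 24 → y
m(12)+f(5): 17 → r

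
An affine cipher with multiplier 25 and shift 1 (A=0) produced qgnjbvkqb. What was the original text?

lvosagrla

The inverse of 25 mod 26 is 25, since 25·25=625≡1. Apply D(y)=25·(y−1) mod 26:
q(16): 25·(16−1)=375≡11 → l
g(6): 25·(6−1)=125≡21 → v
n(13): 25·(13−1)=300≡14 → o
j(9): 25·(9−1)=200≡18 → s
b(1): 25·(1−1)=0 → a
v(21): 25·(21−1)=500≡6 → g
k(10): 25·(10−1)=225≡17 → r
q(16): 25·(16−1)=375≡11 → l
b(1): 25·(1−1)=0 → a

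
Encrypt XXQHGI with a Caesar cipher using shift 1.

YYRIHJ

X(23): 23+1=24 → Y
X(23): 23+1=24 → Y
Q(16): 16+1=17 → R
H(7): 7+1=8 → I
G(6): 6+1=7 → H
I(8): 8+1=9 → J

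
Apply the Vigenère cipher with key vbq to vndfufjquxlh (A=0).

Repeat the key across the message: vbqvbqvbqvbq
v(21)+v(21): 42≡16 → q
n(13)+b(1): 14 → o
d(3)+q(16): 19 → t
f(5)+v(21): 26≡0 → a
u(20)+b(1): 21 → v
f(5)+q(16): 21 → v
j(9)+v(21): 30≡4 → e
q(16)+b(1): 17 → r
u(20)+q(16): 36≡10 → k
x(23)+v(21): 44≡18 → s
l(11)+b(1): 12 → m
h(7)+q(16): 23 → x

qotavverksmx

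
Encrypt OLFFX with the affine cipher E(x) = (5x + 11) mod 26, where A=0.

O(14): 5·14+11=81≡3 → D
L(11): 5·11+11=66≡14 → O
F(5): 5·5+11=36≡10 → K
F(5): 5·5+11=36≡10 → K
X(23): 5·23+11=126≡22 → W

DOKKW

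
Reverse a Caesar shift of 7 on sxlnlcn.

s(18): 18−7=11 → l
x(23): 23−7=16 → q
l(11): 11−7=4 → e
n(13): 13−7=6 → g
l(11): 11−7=4 → e
c(2): 2−7=-5≡21 → v
n(13): 13−7=6 → g

lqegevg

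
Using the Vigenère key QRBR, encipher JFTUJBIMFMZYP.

ZWULZSJDVDAPF

Repeat the key across the message: QRBRQRBRQRBRQ
J(9)+Q(16): 25 → Z
F(5)+R(17): 22 → W
T(19)+B(1): 20 → U
U(20)+R(17): 37≡11 → L
J(9)+Q(16): 25 → Z
B(1)+R(17): 18 → S
I(8)+B(1): 9 → J
M(12)+R(17): 29≡3 → D
F(5)+Q(16): 21 → V
M(12)+R(17): 29≡3 → D
Z(25)+B(1): 26≡0 → A
Y(24)+R(17): 41≡15 → P
P(15)+Q(16): 31≡5 → F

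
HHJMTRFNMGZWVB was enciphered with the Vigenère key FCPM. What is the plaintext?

CFUAOPQBHEKKQZ

Repeat the key across the ciphertext: FCPMFCPMFCPMFC
H(7)−F(5): 2 → C
H(7)−C(2): 5 → F
J(9)−P(15): -6≡20 → U
M(12)−M(12): 0 → A
T(19)−F(5): 14 → O
R(17)−C(2): 15 → P
F(5)−P(15): -10≡16 → Q
N(13)−M(12): 1 → B
M(12)−F(5): 7 → H
G(6)−C(2): 4 → E
Z(25)−P(15): 10 → K
W(22)−M(12): 10 → K
V(21)−F(5): 16 → Q
B(1)−C(2): -1≡25 → Z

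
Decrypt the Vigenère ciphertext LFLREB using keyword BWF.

KJGQIW

Repeat the key across the ciphertext: BWFBWF
L(11)−B(1): 10 → K
F(5)−W(22): -17≡9 → J
L(11)−F(5): 6 → G
R(17)−B(1): 16 → Q
E(4)−W(22): -18≡8 → I
B(1)−F(5): -4≡22 → W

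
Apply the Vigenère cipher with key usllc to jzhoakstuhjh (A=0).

Repeat the key across the message: usllcusllcus
j(9)+u(20): 29≡3 → d
z(25)+s(18): 43≡17 → r
h(7)+l(11): 18 → s
o(14)+l(11): 25 → z
a(0)+c(2): 2 → c
k(10)+u(20): 30≡4 → e
s(18)+s(18): 36≡10 → k
t(19)+l(11): 30≡4 → e
u(20)+l(11): 31≡5 → f
h(7)+c(2): 9 → j
j(9)+u(20): 29≡3 → d
h(7)+s(18): 25 → z

drszcekefjdz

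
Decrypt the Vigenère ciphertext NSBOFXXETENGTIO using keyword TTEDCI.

UZXLDPELPBLYAPK

Repeat the key across the ciphertext: TTEDCITTEDCITTE
N(13)−T(19): -6≡20 → U
S(18)−T(19): -1≡25 → Z
B(1)−E(4): -3≡23 → X
O(14)−D(3): 11 → L
F(5)−C(2): 3 → D
X(23)−I(8): 15 → P
X(23)−T(19): 4 → E
E(4)−T(19): -15≡11 → L
T(19)−E(4): 15 → P
E(4)−D(3): 1 → B
N(13)−C(2): 11 → L
G(6)−I(8): -2≡24 → Y
T(19)−T(19): 0 → A
I(8)−T(19): -11≡15 → P
O(14)−E(4): 10 → K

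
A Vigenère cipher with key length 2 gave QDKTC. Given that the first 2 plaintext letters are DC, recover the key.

Subtract each crib letter from the matching ciphertext letter (mod 26):
Q(16)−D(3)=13 → N
D(3)−C(2)=1 → B

NB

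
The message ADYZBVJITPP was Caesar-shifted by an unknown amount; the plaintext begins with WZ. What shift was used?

4

From the crib: A(0)−W(22)=-22≡4, so the shift is 4.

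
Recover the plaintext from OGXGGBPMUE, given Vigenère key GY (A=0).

IIRIADJOOG

Repeat the key across the ciphertext: GYGYGYGYGY
O(14)−G(6): 8 → I
G(6)−Y(24): -18≡8 → I
X(23)−G(6): 17 → R
G(6)−Y(24): -18≡8 → I
G(6)−G(6): 0 → A
B(1)−Y(24): -23≡3 → D
P(15)−G(6): 9 → J
M(12)−Y(24): -12≡14 → O
U(20)−G(6): 14 → O
E(4)−Y(24): -20≡6 → G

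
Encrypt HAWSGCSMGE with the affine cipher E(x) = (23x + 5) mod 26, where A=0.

KFRDNZDVNT

H(7): 23·7+5=166≡10 → K
A(0): 23·0+5=5 → F
W(22): 23·22+5=511≡17 → R
S(18): 23·18+5=419≡3 → D
G(6): 23·6+5=143≡13 → N
C(2): 23·2+5=51≡25 → Z
S(18): 23·18+5=419≡3 → D
M(12): 23·12+5=281≡21 → V
G(6): 23·6+5=143≡13 → N
E(4): 23·4+5=97≡19 → T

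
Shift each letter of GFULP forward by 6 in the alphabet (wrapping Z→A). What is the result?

MLARV

G(6): 6+6=12 → M
F(5): 5+6=11 → L
U(20): 20+6=26≡0 → A
L(11): 11+6=17 → R
P(15): 15+6=21 → V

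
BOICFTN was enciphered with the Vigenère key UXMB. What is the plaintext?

HRWBLWB

Repeat the key across the ciphertext: UXMBUXM
B(1)−U(20): -19≡7 → H
O(14)−X(23): -9≡17 → R
I(8)−M(12): -4≡22 → W
C(2)−B(1): 1 → B
F(5)−U(20): -15≡11 → L
T(19)−X(23): -4≡22 → W
N(13)−M(12): 1 → B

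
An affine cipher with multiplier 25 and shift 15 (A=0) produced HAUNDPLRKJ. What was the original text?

The inverse of 25 mod 26 is 25, since 25·25=625≡1. Apply D(y)=25·(y−15) mod 26:
H(7): 25·(7−15)=-200≡8 → I
A(0): 25·(0−15)=-375≡15 → P
U(20): 25·(20−15)=125≡21 → V
N(13): 25·(13−15)=-50≡2 → C
D(3): 25·(3−15)=-300≡12 → M
P(15): 25·(15−15)=0 → A
L(11): 25·(11−15)=-100≡4 → E
R(17): 25·(17−15)=50≡24 → Y
K(10): 25·(10−15)=-125≡5 → F
J(9): 25·(9−15)=-150≡6 → G

IPVCMAEYFG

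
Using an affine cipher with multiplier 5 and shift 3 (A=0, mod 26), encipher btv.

iue

b(1): 5·1+3=8 → i
t(19): 5·19+3=98≡20 → u
v(21): 5·21+3=108≡4 → e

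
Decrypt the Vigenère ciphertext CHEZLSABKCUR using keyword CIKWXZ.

AZUDOTYTAGXS

Repeat the key across the ciphertext: CIKWXZCIKWXZ
C(2)−C(2): 0 → A
H(7)−I(8): -1≡25 → Z
E(4)−K(10): -6≡20 → U
Z(25)−W(22): 3 → D
L(11)−X(23): -12≡14 → O
S(18)−Z(25): -7≡19 → T
A(0)−C(2): -2≡24 → Y
B(1)−I(8): -7≡19 → T
K(10)−K(10): 0 → A
C(2)−W(22): -20≡6 → G
U(20)−X(23): -3≡23 → X
R(17)−Z(25): -8≡18 → S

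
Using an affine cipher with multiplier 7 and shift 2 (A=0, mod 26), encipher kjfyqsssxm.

unlokyyyhi

k(10): 7·10+2=72≡20 → u
j(9): 7·9+2=65≡13 → n
f(5): 7·5+2=37≡11 → l
y(24): 7·24+2=170≡14 → o
q(16): 7·16+2=114≡10 → k
s(18): 7·18+2=128≡24 → y
s(18): 7·18+2=128≡24 → y
s(18): 7·18+2=128≡24 → y
x(23): 7·23+2=163≡7 → h
m(12): 7·12+2=86≡8 → i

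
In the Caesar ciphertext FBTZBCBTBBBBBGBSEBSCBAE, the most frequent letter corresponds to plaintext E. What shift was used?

The most frequent ciphertext letter is B (appears 11 times).
B is position 1; E is position 4.
Shift = -3≡23.

23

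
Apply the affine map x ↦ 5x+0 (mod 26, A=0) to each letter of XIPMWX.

X(23): 5·23+0=115≡11 → L
I(8): 5·8+0=40≡14 → O
P(15): 5·15+0=75≡23 → X
M(12): 5·12+0=60≡8 → I
W(22): 5·22+0=110≡6 → G
X(23): 5·23+0=115≡11 → L

LOXIGL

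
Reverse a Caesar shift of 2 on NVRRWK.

LTPPUI

N(13): 13−2=11 → L
V(21): 21−2=19 → T
R(17): 17−2=15 → P
R(17): 17−2=15 → P
W(22): 22−2=20 → U
K(10): 10−2=8 → I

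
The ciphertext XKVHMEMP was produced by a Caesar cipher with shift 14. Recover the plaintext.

X(23): 23−14=9 → J
K(10): 10−14=-4≡22 → W
V(21): 21−14=7 → H
H(7): 7−14=-7≡19 → T
M(12): 12−14=-2≡24 → Y
E(4): 4−14=-10≡16 → Q
M(12): 12−14=-2≡24 → Y
P(15): 15−14=1 → B

JWHTYQYB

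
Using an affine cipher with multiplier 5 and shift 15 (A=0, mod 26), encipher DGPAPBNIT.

ETMPMUCDG

D(3): 5·3+15=30≡4 → E
G(6): 5·6+15=45≡19 → T
P(15): 5·15+15=90≡12 → M
A(0): 5·0+15=15 → P
P(15): 5·15+15=90≡12 → M
B(1): 5·1+15=20 → U
N(13): 5·13+15=80≡2 → C
I(8): 5·8+15=55≡3 → D
T(19): 5·19+15=110≡6 → G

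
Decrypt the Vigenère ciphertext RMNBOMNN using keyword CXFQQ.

PPILYKQI

Repeat the key across the ciphertext: CXFQQCXF
R(17)−C(2): 15 → P
M(12)−X(23): -11≡15 → P
N(13)−F(5): 8 → I
B(1)−Q(16): -15≡11 → L
O(14)−Q(16): -2≡24 → Y
M(12)−C(2): 10 → K
N(13)−X(23): -10≡16 → Q
N(13)−F(5): 8 → I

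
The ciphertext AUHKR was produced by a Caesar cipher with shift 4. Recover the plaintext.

A(0): 0−4=-4≡22 → W
U(20): 20−4=16 → Q
H(7): 7−4=3 → D
K(10): 10−4=6 → G
R(17): 17−4=13 → N

WQDGN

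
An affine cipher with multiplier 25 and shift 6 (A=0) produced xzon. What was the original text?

jhst

The inverse of 25 mod 26 is 25, since 25·25=625≡1. Apply D(y)=25·(y−6) mod 26:
x(23): 25·(23−6)=425≡9 → j
z(25): 25·(25−6)=475≡7 → h
o(14): 25·(14−6)=200≡18 → s
n(13): 25·(13−6)=175≡19 → t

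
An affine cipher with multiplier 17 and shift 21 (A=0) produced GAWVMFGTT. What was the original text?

The inverse of 17 mod 26 is 23, since 17·23=391≡1. Apply D(y)=23·(y−21) mod 26:
G(6): 23·(6−21)=-345≡19 → T
A(0): 23·(0−21)=-483≡11 → L
W(22): 23·(22−21)=23 → X
V(21): 23·(21−21)=0 → A
M(12): 23·(12−21)=-207≡1 → B
F(5): 23·(5−21)=-368≡22 → W
G(6): 23·(6−21)=-345≡19 → T
T(19): 23·(19−21)=-46≡6 → G
T(19): 23·(19−21)=-46≡6 → G

TLXABWTGG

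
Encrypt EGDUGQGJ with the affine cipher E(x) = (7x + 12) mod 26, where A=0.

OCHWCUCX

E(4): 7·4+12=40≡14 → O
G(6): 7·6+12=54≡2 → C
D(3): 7·3+12=33≡7 → H
U(20): 7·20+12=152≡22 → W
G(6): 7·6+12=54≡2 → C
Q(16): 7·16+12=124≡20 → U
G(6): 7·6+12=54≡2 → C
J(9): 7·9+12=75≡23 → X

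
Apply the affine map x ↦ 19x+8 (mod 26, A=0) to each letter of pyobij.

p(15): 19·15+8=293≡7 → h
y(24): 19·24+8=464≡22 → w
o(14): 19·14+8=274≡14 → o
b(1): 19·1+8=27≡1 → b
i(8): 19·8+8=160≡4 → e
j(9): 19·9+8=179≡23 → x

hwobex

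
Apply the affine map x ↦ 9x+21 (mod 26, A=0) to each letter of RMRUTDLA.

R(17): 9·17+21=174≡18 → S
M(12): 9·12+21=129≡25 → Z
R(17): 9·17+21=174≡18 → S
U(20): 9·20+21=201≡19 → T
T(19): 9·19+21=192≡10 → K
D(3): 9·3+21=48≡22 → W
L(11): 9·11+21=120≡16 → Q
A(0): 9·0+21=21 → V

SZSTKWQV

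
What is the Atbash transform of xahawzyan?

x(23) → c(2)
a(0) → z(25)
h(7) → s(18)
a(0) → z(25)
w(22) → d(3)
z(25) → a(0)
y(24) → b(1)
a(0) → z(25)
n(13) → m(12)

czszdabzm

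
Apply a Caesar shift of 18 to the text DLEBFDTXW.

VDWTXVLPO

D(3): 3+18=21 → V
L(11): 11+18=29≡3 → D
E(4): 4+18=22 → W
B(1): 1+18=19 → T
F(5): 5+18=23 → X
D(3): 3+18=21 → V
T(19): 19+18=37≡11 → L
X(23): 23+18=41≡15 → P
W(22): 22+18=40≡14 → O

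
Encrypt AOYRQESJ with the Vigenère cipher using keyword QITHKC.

Repeat the key across the message: QITHKCQI
A(0)+Q(16): 16 → Q
O(14)+I(8): 22 → W
Y(24)+T(19): 43≡17 → R
R(17)+H(7): 24 → Y
Q(16)+K(10): 26≡0 → A
E(4)+C(2): 6 → G
S(18)+Q(16): 34≡8 → I
J(9)+I(8): 17 → R

QWRYAGIR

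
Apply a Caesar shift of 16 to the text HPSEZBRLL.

H(7): 7+16=23 → X
P(15): 15+16=31≡5 → F
S(18): 18+16=34≡8 → I
E(4): 4+16=20 → U
Z(25): 25+16=41≡15 → P
B(1): 1+16=17 → R
R(17): 17+16=33≡7 → H
L(11): 11+16=27≡1 → B
L(11): 11+16=27≡1 → B

XFIUPRHBB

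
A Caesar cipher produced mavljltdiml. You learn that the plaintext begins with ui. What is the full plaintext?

From the crib: m(12)−u(20)=-8≡18, so the shift is 18.
Subtract 18 from each ciphertext letter:
m(12): 12−18=-6≡20 → u
a(0): 0−18=-18≡8 → i
v(21): 21−18=3 → d
l(11): 11−18=-7≡19 → t
j(9): 9−18=-9≡17 → r
l(11): 11−18=-7≡19 → t
t(19): 19−18=1 → b
d(3): 3−18=-15≡11 → l
i(8): 8−18=-10≡16 → q
m(12): 12−18=-6≡20 → u
l(11): 11−18=-7≡19 → t

uidtrtblqut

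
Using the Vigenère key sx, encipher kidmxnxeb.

Repeat the key across the message: sxsxsxsxs
k(10)+s(18): 28≡2 → c
i(8)+x(23): 31≡5 → f
d(3)+s(18): 21 → v
m(12)+x(23): 35≡9 → j
x(23)+s(18): 41≡15 → p
n(13)+x(23): 36≡10 → k
x(23)+s(18): 41≡15 → p
e(4)+x(23): 27≡1 → b
b(1)+s(18): 19 → t

cfvjpkpbt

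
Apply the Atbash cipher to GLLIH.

TOORS

G(6) → T(19)
L(11) → O(14)
L(11) → O(14)
I(8) → R(17)
H(7) → S(18)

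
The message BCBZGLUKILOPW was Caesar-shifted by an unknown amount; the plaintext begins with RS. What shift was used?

From the crib: B(1)−R(17)=-16≡10, so the shift is 10.

10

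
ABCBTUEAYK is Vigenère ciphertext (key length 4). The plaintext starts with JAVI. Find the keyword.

RBHT

Subtract each crib letter from the matching ciphertext letter (mod 26):
A(0)−J(9)=-9≡17 → R
B(1)−A(0)=1 → B
C(2)−V(21)=-19≡7 → H
B(1)−I(8)=-7≡19 → T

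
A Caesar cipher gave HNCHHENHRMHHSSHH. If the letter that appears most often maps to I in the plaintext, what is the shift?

The most frequent ciphertext letter is H (appears 8 times).
H is position 7; I is position 8.
Shift = -1≡25.

25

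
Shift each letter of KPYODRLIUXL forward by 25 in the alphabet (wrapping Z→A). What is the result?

K(10): 10+25=35≡9 → J
P(15): 15+25=40≡14 → O
Y(24): 24+25=49≡23 → X
O(14): 14+25=39≡13 → N
D(3): 3+25=28≡2 → C
R(17): 17+25=42≡16 → Q
L(11): 11+25=36≡10 → K
I(8): 8+25=33≡7 → H
U(20): 20+25=45≡19 → T
X(23): 23+25=48≡22 → W
L(11): 11+25=36≡10 → K

JOXNCQKHTWK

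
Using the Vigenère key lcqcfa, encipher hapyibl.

scfanbw

Repeat the key across the message: lcqcfal
h(7)+l(11): 18 → s
a(0)+c(2): 2 → c
p(15)+q(16): 31≡5 → f
y(24)+c(2): 26≡0 → a
i(8)+f(5): 13 → n
b(1)+a(0): 1 → b
l(11)+l(11): 22 → w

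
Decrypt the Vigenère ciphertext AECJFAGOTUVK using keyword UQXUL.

GOFPUGQRZJBU

Repeat the key across the ciphertext: UQXULUQXULUQ
A(0)−U(20): -20≡6 → G
E(4)−Q(16): -12≡14 → O
C(2)−X(23): -21≡5 → F
J(9)−U(20): -11≡15 → P
F(5)−L(11): -6≡20 → U
A(0)−U(20): -20≡6 → G
G(6)−Q(16): -10≡16 → Q
O(14)−X(23): -9≡17 → R
T(19)−U(20): -1≡25 → Z
U(20)−L(11): 9 → J
V(21)−U(20): 1 → B
K(10)−Q(16): -6≡20 → U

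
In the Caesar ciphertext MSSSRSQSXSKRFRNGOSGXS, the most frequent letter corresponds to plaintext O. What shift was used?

4

The most frequent ciphertext letter is S (appears 8 times).
S is position 18; O is position 14.
Shift = 4.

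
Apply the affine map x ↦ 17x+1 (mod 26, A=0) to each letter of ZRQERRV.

Z(25): 17·25+1=426≡10 → K
R(17): 17·17+1=290≡4 → E
Q(16): 17·16+1=273≡13 → N
E(4): 17·4+1=69≡17 → R
R(17): 17·17+1=290≡4 → E
R(17): 17·17+1=290≡4 → E
V(21): 17·21+1=358≡20 → U

KENREEU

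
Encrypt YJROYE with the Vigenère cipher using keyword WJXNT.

Repeat the key across the message: WJXNTW
Y(24)+W(22): 46≡20 → U
J(9)+J(9): 18 → S
R(17)+X(23): 40≡14 → O
O(14)+N(13): 27≡1 → B
Y(24)+T(19): 43≡17 → R
E(4)+W(22): 26≡0 → A

USOBRA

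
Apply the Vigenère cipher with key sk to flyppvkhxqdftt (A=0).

xvqzhfcrpavpld

Repeat the key across the message: sksksksksksksk
f(5)+s(18): 23 → x
l(11)+k(10): 21 → v
y(24)+s(18): 42≡16 → q
p(15)+k(10): 25 → z
p(15)+s(18): 33≡7 → h
v(21)+k(10): 31≡5 → f
k(10)+s(18): 28≡2 → c
h(7)+k(10): 17 → r
x(23)+s(18): 41≡15 → p
q(16)+k(10): 26≡0 → a
d(3)+s(18): 21 → v
f(5)+k(10): 15 → p
t(19)+s(18): 37≡11 → l
t(19)+k(10): 29≡3 → d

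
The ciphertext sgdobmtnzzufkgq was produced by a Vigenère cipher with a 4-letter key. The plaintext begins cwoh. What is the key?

Subtract each crib letter from the matching ciphertext letter (mod 26):
s(18)−c(2)=16 → q
g(6)−w(22)=-16≡10 → k
d(3)−o(14)=-11≡15 → p
o(14)−h(7)=7 → h

qkph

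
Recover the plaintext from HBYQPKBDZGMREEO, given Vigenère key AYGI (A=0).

Repeat the key across the ciphertext: AYGIAYGIAYGIAYG
H(7)−A(0): 7 → H
B(1)−Y(24): -23≡3 → D
Y(24)−G(6): 18 → S
Q(16)−I(8): 8 → I
P(15)−A(0): 15 → P
K(10)−Y(24): -14≡12 → M
B(1)−G(6): -5≡21 → V
D(3)−I(8): -5≡21 → V
Z(25)−A(0): 25 → Z
G(6)−Y(24): -18≡8 → I
M(12)−G(6): 6 → G
R(17)−I(8): 9 → J
E(4)−A(0): 4 → E
E(4)−Y(24): -20≡6 → G
O(14)−G(6): 8 → I

HDSIPMVVZIGJEGI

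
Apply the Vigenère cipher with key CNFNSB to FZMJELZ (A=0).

HMRWWMB

Repeat the key across the message: CNFNSBC
F(5)+C(2): 7 → H
Z(25)+N(13): 38≡12 → M
M(12)+F(5): 17 → R
J(9)+N(13): 22 → W
E(4)+S(18): 22 → W
L(11)+B(1): 12 → M
Z(25)+C(2): 27≡1 → B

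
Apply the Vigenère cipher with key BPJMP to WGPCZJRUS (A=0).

Repeat the key across the message: BPJMPBPJM
W(22)+B(1): 23 → X
G(6)+P(15): 21 → V
P(15)+J(9): 24 → Y
C(2)+M(12): 14 → O
Z(25)+P(15): 40≡14 → O
J(9)+B(1): 10 → K
R(17)+P(15): 32≡6 → G
U(20)+J(9): 29≡3 → D
S(18)+M(12): 30≡4 → E

XVYOOKGDE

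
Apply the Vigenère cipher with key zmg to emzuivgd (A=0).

dyftubfp

Repeat the key across the message: zmgzmgzm
e(4)+z(25): 29≡3 → d
m(12)+m(12): 24 → y
z(25)+g(6): 31≡5 → f
u(20)+z(25): 45≡19 → t
i(8)+m(12): 20 → u
v(21)+g(6): 27≡1 → b
g(6)+z(25): 31≡5 → f
d(3)+m(12): 15 → p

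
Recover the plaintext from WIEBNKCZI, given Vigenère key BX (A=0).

VLDEMNBCH

Repeat the key across the ciphertext: BXBXBXBXB
W(22)−B(1): 21 → V
I(8)−X(23): -15≡11 → L
E(4)−B(1): 3 → D
B(1)−X(23): -22≡4 → E
N(13)−B(1): 12 → M
K(10)−X(23): -13≡13 → N
C(2)−B(1): 1 → B
Z(25)−X(23): 2 → C
I(8)−B(1): 7 → H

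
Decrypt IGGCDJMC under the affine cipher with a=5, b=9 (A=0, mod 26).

The inverse of 5 mod 26 is 21, since 5·21=105≡1. Apply D(y)=21·(y−9) mod 26:
I(8): 21·(8−9)=-21≡5 → F
G(6): 21·(6−9)=-63≡15 → P
G(6): 21·(6−9)=-63≡15 → P
C(2): 21·(2−9)=-147≡9 → J
D(3): 21·(3−9)=-126≡4 → E
J(9): 21·(9−9)=0 → A
M(12): 21·(12−9)=63≡11 → L
C(2): 21·(2−9)=-147≡9 → J

FPPJEALJ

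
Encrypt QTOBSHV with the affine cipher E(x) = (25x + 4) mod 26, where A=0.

OLQDMXJ

Q(16): 25·16+4=404≡14 → O
T(19): 25·19+4=479≡11 → L
O(14): 25·14+4=354≡16 → Q
B(1): 25·1+4=29≡3 → D
S(18): 25·18+4=454≡12 → M
H(7): 25·7+4=179≡23 → X
V(21): 25·21+4=529≡9 → J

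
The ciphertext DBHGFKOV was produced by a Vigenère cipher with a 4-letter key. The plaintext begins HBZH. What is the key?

WAIZ

Subtract each crib letter from the matching ciphertext letter (mod 26):
D(3)−H(7)=-4≡22 → W
B(1)−B(1)=0 → A
H(7)−Z(25)=-18≡8 → I
G(6)−H(7)=-1≡25 → Z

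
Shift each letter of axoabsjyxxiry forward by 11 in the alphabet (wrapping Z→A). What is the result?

lizlmdujiitcj

a(0): 0+11=11 → l
x(23): 23+11=34≡8 → i
o(14): 14+11=25 → z
a(0): 0+11=11 → l
b(1): 1+11=12 → m
s(18): 18+11=29≡3 → d
j(9): 9+11=20 → u
y(24): 24+11=35≡9 → j
x(23): 23+11=34≡8 → i
x(23): 23+11=34≡8 → i
i(8): 8+11=19 → t
r(17): 17+11=28≡2 → c
y(24): 24+11=35≡9 → j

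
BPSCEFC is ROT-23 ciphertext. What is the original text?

ESVFHIF

B(1): 1−23=-22≡4 → E
P(15): 15−23=-8≡18 → S
S(18): 18−23=-5≡21 → V
C(2): 2−23=-21≡5 → F
E(4): 4−23=-19≡7 → H
F(5): 5−23=-18≡8 → I
C(2): 2−23=-21≡5 → F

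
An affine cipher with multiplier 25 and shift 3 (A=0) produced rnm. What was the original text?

The inverse of 25 mod 26 is 25, since 25·25=625≡1. Apply D(y)=25·(y−3) mod 26:
r(17): 25·(17−3)=350≡12 → m
n(13): 25·(13−3)=250≡16 → q
m(12): 25·(12−3)=225≡17 → r

mqr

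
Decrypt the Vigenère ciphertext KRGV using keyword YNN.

Repeat the key across the ciphertext: YNNY
K(10)−Y(24): -14≡12 → M
R(17)−N(13): 4 → E
G(6)−N(13): -7≡19 → T
V(21)−Y(24): -3≡23 → X

METX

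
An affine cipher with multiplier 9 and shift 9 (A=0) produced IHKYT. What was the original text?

The inverse of 9 mod 26 is 3, since 9·3=27≡1. Apply D(y)=3·(y−9) mod 26:
I(8): 3·(8−9)=-3≡23 → X
H(7): 3·(7−9)=-6≡20 → U
K(10): 3·(10−9)=3 → D
Y(24): 3·(24−9)=45≡19 → T
T(19): 3·(19−9)=30≡4 → E

XUDTE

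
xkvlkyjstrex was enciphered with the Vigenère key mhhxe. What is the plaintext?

Repeat the key across the ciphertext: mhhxemhhxemh
x(23)−m(12): 11 → l
k(10)−h(7): 3 → d
v(21)−h(7): 14 → o
l(11)−x(23): -12≡14 → o
k(10)−e(4): 6 → g
y(24)−m(12): 12 → m
j(9)−h(7): 2 → c
s(18)−h(7): 11 → l
t(19)−x(23): -4≡22 → w
r(17)−e(4): 13 → n
e(4)−m(12): -8≡18 → s
x(23)−h(7): 16 → q

ldoogmclwnsq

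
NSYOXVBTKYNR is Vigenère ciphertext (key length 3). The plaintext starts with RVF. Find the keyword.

WXT

Subtract each crib letter from the matching ciphertext letter (mod 26):
N(13)−R(17)=-4≡22 → W
S(18)−V(21)=-3≡23 → X
Y(24)−F(5)=19 → T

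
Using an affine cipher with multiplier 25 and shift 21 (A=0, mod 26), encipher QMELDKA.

Q(16): 25·16+21=421≡5 → F
M(12): 25·12+21=321≡9 → J
E(4): 25·4+21=121≡17 → R
L(11): 25·11+21=296≡10 → K
D(3): 25·3+21=96≡18 → S
K(10): 25·10+21=271≡11 → L
A(0): 25·0+21=21 → V

FJRKSLV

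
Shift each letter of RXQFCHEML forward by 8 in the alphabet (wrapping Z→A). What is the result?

ZFYNKPMUT

R(17): 17+8=25 → Z
X(23): 23+8=31≡5 → F
Q(16): 16+8=24 → Y
F(5): 5+8=13 → N
C(2): 2+8=10 → K
H(7): 7+8=15 → P
E(4): 4+8=12 → M
M(12): 12+8=20 → U
L(11): 11+8=19 → T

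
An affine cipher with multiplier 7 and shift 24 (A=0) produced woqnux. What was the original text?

wgkrsl

The inverse of 7 mod 26 is 15, since 7·15=105≡1. Apply D(y)=15·(y−24) mod 26:
w(22): 15·(22−24)=-30≡22 → w
o(14): 15·(14−24)=-150≡6 → g
q(16): 15·(16−24)=-120≡10 → k
n(13): 15·(13−24)=-165≡17 → r
u(20): 15·(20−24)=-60≡18 → s
x(23): 15·(23−24)=-15≡11 → l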